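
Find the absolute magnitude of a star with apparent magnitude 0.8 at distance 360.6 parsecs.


M = m - 5*log10(d) + 5 = 0.8 - 5*log10(360.6) + 5 = -6.9851

-6.9851


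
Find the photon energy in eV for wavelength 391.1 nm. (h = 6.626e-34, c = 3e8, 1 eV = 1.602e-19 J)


E = hc/lambda = 6.626e-34 * 3e8 / 3.911e-07 = 5.083e-19 J = 3.1727 eV

3.1727 eV


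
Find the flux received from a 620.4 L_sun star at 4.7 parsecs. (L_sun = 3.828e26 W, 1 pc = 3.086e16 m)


F = L / (4*pi*d^2) = 2.375e+29 / (4*pi*(1.450e+17)^2) = 8.984e-07

8.984e-07 W/m^2


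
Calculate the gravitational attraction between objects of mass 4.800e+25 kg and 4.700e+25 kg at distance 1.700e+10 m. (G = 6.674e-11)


F = G*m1*m2/r^2 = 6.674e-11 * 4.800e+25 * 4.700e+25 / (1.700e+10)^2 = 6.674e-11 * 2.256e+51 / 2.890e+20 = 5.210e+20

5.210e+20 N


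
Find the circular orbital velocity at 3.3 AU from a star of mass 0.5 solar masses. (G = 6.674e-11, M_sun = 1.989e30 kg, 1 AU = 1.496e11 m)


v = sqrt(GM/r) = sqrt(6.674e-11 * 9.945e+29 / 4.937e+11) = 11595.0527

11595.0527 m/s


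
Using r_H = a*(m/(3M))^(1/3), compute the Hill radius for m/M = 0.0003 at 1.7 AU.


r_H = a * (m/3M)^(1/3) = 1.7 * (0.0003/3)^(1/3) = 0.0789

0.0789 AU


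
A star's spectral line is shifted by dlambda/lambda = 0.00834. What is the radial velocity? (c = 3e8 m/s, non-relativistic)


v = (dlambda/lambda) * c = 0.00834 * 3e8 = 2.502e+06

2.502e+06 m/s


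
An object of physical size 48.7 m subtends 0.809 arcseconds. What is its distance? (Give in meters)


D = size / theta_rad, theta_rad = 0.809 * pi/(180*3600) = 3.922e-06, D = 1.242e+07

1.242e+07 m


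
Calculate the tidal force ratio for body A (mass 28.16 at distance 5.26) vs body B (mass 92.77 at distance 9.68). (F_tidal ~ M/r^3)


Ratio = (M1/r1^3) / (M2/r2^3) = (28.16/5.26^3) / (92.77/9.68^3) = 1.8919

1.8919


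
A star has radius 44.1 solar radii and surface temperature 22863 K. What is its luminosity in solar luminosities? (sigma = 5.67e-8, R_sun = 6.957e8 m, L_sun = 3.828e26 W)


R = 44.1 * 6.957e8 m = 3.068037e+10 m. L = 4*pi*R^2*sigma*T^4 = 4*pi*(3.068037e+10)^2 * 5.67e-8 * 22863^4 = 1.832512619e+32 W. L/L_sun = 1.832512619e+32 / 3.828e26 = 478712.8054

478712.8054 L_sun


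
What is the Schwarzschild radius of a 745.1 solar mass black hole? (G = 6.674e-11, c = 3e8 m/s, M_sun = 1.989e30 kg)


M = 745.1 * 1.989e30 kg = 1.4820039e+33 kg. rs = 2GM/c^2 = 2 * 6.674e-11 * 1.4820039e+33 / (3e8)^2 = 2.198e+06

2.198e+06 m


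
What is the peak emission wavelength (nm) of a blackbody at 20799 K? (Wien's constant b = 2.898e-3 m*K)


lam_max = b / T = 2.898e-3 / 20799 = 1.393e-07 m = 139.3336 nm

139.3336 nm


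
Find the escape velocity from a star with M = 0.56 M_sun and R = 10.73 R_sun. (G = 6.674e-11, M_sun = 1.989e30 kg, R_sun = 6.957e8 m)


M = 0.56 * 1.989e30 kg = 1.11384e+30 kg; R = 10.73 * 6.957e8 m = 7.464861e+09 m. v_esc = sqrt(2GM/R) = sqrt(2 * 6.674e-11 * 1.11384e+30 / 7.464861e+09) = 141126.5229

141126.5229 m/s


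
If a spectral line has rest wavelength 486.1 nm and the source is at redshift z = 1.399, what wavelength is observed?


lam_obs = lam_emit * (1 + z) = 486.1 * (1 + 1.399) = 1166.1539

1166.1539 nm


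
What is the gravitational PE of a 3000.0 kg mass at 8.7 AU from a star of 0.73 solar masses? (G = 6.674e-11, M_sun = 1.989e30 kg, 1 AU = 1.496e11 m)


M = 0.73 * 1.989e30 kg = 1.45197e+30 kg; r = 8.7 AU * 1.496e11 m/AU = 1.30152e+12 m. U = -GM*m/r = -(6.674e-11 * 1.45197e+30 * 3000.0) / 1.30152e+12 = -2.234e+11

-2.234e+11 J


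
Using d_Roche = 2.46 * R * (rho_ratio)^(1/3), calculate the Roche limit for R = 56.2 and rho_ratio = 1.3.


d_Roche = 2.46 * 56.2 * 1.3^(1/3) = 150.8872

150.8872


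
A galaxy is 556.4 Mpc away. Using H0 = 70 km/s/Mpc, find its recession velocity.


v = H0 * d = 70 * 556.4 = 38948.0

38948.0 km/s


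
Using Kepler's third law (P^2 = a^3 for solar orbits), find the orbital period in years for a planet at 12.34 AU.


P = a^(3/2) = 12.34^1.5 = 43.3484

43.3484 years


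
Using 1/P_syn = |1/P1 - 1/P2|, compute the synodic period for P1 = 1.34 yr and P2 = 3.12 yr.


1/P_syn = |1/P1 - 1/P2| = |1/1.34 - 1/3.12| => P_syn = 2.3488

2.3488 years


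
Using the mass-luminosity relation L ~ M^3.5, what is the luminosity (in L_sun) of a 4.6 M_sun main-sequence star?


L/L_sun = (M/M_sun)^3.5 = 4.6^3.5 = 208.7625

208.7625 L_sun


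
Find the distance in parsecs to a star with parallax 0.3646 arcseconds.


d = 1/p = 1/0.3646 = 2.7427

2.7427 pc


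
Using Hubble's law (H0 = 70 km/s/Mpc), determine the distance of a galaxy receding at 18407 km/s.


d = v / H0 = 18407 / 70 = 262.9571

262.9571 Mpc


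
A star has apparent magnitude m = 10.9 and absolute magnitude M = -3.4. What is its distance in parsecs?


d = 10^((m - M + 5)/5) = 10^((10.9 - -3.4 + 5)/5) = 7244.3596

7244.3596 pc


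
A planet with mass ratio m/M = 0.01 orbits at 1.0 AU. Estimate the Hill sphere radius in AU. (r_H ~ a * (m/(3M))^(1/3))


r_H = a * (m/3M)^(1/3) = 1.0 * (0.01/3)^(1/3) = 0.1494

0.1494 AU


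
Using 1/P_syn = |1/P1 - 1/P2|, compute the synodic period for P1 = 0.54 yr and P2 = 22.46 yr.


1/P_syn = |1/P1 - 1/P2| = |1/0.54 - 1/22.46| => P_syn = 0.5533

0.5533 years


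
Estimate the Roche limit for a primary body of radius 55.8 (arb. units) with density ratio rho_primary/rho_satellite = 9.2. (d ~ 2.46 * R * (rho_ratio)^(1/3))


d_Roche = 2.46 * 55.8 * 9.2^(1/3) = 287.6285

287.6285


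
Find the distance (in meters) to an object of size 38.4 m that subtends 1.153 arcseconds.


D = size / theta_rad, theta_rad = 1.153 * pi/(180*3600) = 5.590e-06, D = 6.870e+06

6.870e+06 m


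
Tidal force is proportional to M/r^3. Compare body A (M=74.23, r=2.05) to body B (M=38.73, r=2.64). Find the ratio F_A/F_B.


Ratio = (M1/r1^3) / (M2/r2^3) = (74.23/2.05^3) / (38.73/2.64^3) = 4.0934

4.0934


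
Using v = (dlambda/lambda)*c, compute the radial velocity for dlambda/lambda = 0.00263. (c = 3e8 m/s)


v = (dlambda/lambda) * c = 0.00263 * 3e8 = 789000.0

789000.0 m/s


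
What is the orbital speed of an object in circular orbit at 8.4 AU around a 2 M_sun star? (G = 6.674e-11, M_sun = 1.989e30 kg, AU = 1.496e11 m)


v = sqrt(GM/r) = sqrt(6.674e-11 * 3.978e+30 / 1.257e+12) = 14535.1678

14535.1678 m/s


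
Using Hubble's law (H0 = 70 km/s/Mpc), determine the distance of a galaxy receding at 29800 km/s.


d = v / H0 = 29800 / 70 = 425.7143

425.7143 Mpc


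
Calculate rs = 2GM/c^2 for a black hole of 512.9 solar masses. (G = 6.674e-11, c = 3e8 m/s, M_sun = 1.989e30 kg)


M = 512.9 * 1.989e30 kg = 1.0201581e+33 kg. rs = 2GM/c^2 = 2 * 6.674e-11 * 1.0201581e+33 / (3e8)^2 = 1.513e+06

1.513e+06 m


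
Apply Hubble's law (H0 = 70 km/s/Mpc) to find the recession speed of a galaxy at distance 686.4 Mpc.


v = H0 * d = 70 * 686.4 = 48048.0

48048.0 km/s


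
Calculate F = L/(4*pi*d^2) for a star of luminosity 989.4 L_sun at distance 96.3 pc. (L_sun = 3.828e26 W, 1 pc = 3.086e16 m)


F = L / (4*pi*d^2) = 3.787e+29 / (4*pi*(2.972e+18)^2) = 3.413e-09

3.413e-09 W/m^2


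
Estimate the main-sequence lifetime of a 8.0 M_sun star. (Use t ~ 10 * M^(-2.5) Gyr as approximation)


t = 10 * M^(-2.5) = 10 * 8.0^(-2.5) = 0.0552

0.0552 Gyr


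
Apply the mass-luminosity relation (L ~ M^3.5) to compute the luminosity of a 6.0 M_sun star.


L/L_sun = (M/M_sun)^3.5 = 6.0^3.5 = 529.0898

529.0898 L_sun


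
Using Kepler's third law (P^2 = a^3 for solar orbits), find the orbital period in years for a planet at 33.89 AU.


P = a^(3/2) = 33.89^1.5 = 197.291

197.291 years


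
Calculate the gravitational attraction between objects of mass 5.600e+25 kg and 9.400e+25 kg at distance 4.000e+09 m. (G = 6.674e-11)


F = G*m1*m2/r^2 = 6.674e-11 * 5.600e+25 * 9.400e+25 / (4.000e+09)^2 = 6.674e-11 * 5.264e+51 / 1.600e+19 = 2.196e+22

2.196e+22 N


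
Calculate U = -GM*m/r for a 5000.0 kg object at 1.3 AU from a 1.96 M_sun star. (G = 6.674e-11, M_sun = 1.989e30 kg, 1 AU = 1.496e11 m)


M = 1.96 * 1.989e30 kg = 3.89844e+30 kg; r = 1.3 AU * 1.496e11 m/AU = 1.9448e+11 m. U = -GM*m/r = -(6.674e-11 * 3.89844e+30 * 5000.0) / 1.9448e+11 = -6.689e+12

-6.689e+12 J


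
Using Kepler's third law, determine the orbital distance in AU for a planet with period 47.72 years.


a = P^(2/3) = 47.72^(2/3) = 13.1563

13.1563 AU


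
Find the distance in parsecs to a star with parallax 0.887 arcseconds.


d = 1/p = 1/0.887 = 1.1274

1.1274 pc


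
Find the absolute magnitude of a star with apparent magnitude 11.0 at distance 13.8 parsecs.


M = m - 5*log10(d) + 5 = 11.0 - 5*log10(13.8) + 5 = 10.3006

10.3006


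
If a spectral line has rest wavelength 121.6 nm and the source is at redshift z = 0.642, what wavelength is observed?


lam_obs = lam_emit * (1 + z) = 121.6 * (1 + 0.642) = 199.6672

199.6672 nm


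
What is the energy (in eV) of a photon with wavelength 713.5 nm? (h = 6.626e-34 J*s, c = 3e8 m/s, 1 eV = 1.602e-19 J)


E = hc/lambda = 6.626e-34 * 3e8 / 7.135e-07 = 2.786e-19 J = 1.7391 eV

1.7391 eV


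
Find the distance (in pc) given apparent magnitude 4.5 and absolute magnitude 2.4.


d = 10^((m - M + 5)/5) = 10^((4.5 - 2.4 + 5)/5) = 26.3027

26.3027 pc


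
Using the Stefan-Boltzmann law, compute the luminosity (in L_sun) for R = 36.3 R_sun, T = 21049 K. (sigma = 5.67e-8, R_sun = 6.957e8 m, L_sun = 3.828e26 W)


R = 36.3 * 6.957e8 m = 2.525391e+10 m. L = 4*pi*R^2*sigma*T^4 = 4*pi*(2.525391e+10)^2 * 5.67e-8 * 21049^4 = 8.920229995e+31 W. L/L_sun = 8.920229995e+31 / 3.828e26 = 233025.8619

233025.8619 L_sun


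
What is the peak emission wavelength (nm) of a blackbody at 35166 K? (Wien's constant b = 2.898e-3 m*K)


lam_max = b / T = 2.898e-3 / 35166 = 8.241e-08 m = 82.4091 nm

82.4091 nm


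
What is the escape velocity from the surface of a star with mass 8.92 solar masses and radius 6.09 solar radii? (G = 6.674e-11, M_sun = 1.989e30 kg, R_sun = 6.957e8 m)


M = 8.92 * 1.989e30 kg = 1.774188e+31 kg; R = 6.09 * 6.957e8 m = 4.236813e+09 m. v_esc = sqrt(2GM/R) = sqrt(2 * 6.674e-11 * 1.774188e+31 / 4.236813e+09) = 747632.668

747632.668 m/s


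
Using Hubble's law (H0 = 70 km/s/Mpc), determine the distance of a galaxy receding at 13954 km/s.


d = v / H0 = 13954 / 70 = 199.3429

199.3429 Mpc


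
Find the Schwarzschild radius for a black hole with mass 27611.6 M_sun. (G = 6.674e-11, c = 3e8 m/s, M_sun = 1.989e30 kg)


M = 27611.6 * 1.989e30 kg = 5.49194724e+34 kg. rs = 2GM/c^2 = 2 * 6.674e-11 * 5.49194724e+34 / (3e8)^2 = 8.145e+07

8.145e+07 m


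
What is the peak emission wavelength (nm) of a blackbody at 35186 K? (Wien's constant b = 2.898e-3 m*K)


lam_max = b / T = 2.898e-3 / 35186 = 8.236e-08 m = 82.3623 nm

82.3623 nm


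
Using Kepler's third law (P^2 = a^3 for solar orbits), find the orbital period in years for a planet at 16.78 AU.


P = a^(3/2) = 16.78^1.5 = 68.7366

68.7366 years


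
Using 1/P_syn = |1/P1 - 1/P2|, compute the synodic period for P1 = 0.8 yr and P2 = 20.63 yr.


1/P_syn = |1/P1 - 1/P2| = |1/0.8 - 1/20.63| => P_syn = 0.8323

0.8323 years


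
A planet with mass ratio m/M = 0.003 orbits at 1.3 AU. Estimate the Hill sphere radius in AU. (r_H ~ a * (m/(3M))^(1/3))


r_H = a * (m/3M)^(1/3) = 1.3 * (0.003/3)^(1/3) = 0.13

0.13 AU


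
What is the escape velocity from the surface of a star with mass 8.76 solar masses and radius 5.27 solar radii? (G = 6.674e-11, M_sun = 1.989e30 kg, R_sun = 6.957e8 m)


M = 8.76 * 1.989e30 kg = 1.742364e+31 kg; R = 5.27 * 6.957e8 m = 3.666339e+09 m. v_esc = sqrt(2GM/R) = sqrt(2 * 6.674e-11 * 1.742364e+31 / 3.666339e+09) = 796454.9841

796454.9841 m/s


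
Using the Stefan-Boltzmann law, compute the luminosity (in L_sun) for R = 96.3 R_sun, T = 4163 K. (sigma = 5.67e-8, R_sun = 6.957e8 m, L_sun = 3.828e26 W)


R = 96.3 * 6.957e8 m = 6.699591e+10 m. L = 4*pi*R^2*sigma*T^4 = 4*pi*(6.699591e+10)^2 * 5.67e-8 * 4163^4 = 9.605393197e+29 W. L/L_sun = 9.605393197e+29 / 3.828e26 = 2509.2459

2509.2459 L_sun


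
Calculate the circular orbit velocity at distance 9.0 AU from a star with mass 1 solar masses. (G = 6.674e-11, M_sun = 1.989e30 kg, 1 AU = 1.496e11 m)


v = sqrt(GM/r) = sqrt(6.674e-11 * 1.989e+30 / 1.346e+12) = 9929.4099

9929.4099 m/s


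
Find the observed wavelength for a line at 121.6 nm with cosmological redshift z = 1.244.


lam_obs = lam_emit * (1 + z) = 121.6 * (1 + 1.244) = 272.8704

272.8704 nm


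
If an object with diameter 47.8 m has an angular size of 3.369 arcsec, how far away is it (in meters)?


D = size / theta_rad, theta_rad = 3.369 * pi/(180*3600) = 1.633e-05, D = 2.927e+06

2.927e+06 m


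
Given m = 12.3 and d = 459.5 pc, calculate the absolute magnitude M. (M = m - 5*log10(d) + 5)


M = m - 5*log10(d) + 5 = 12.3 - 5*log10(459.5) + 5 = 3.9886

3.9886


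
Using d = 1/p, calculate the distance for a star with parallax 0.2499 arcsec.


d = 1/p = 1/0.2499 = 4.0016

4.0016 pc


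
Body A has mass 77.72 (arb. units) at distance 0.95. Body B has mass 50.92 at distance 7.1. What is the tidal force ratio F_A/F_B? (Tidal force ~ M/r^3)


Ratio = (M1/r1^3) / (M2/r2^3) = (77.72/0.95^3) / (50.92/7.1^3) = 637.1602

637.1602


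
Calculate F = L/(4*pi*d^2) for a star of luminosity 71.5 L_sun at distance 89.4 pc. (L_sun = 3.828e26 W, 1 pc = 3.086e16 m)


F = L / (4*pi*d^2) = 2.737e+28 / (4*pi*(2.759e+18)^2) = 2.862e-10

2.862e-10 W/m^2


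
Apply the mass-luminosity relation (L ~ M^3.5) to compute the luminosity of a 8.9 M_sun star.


L/L_sun = (M/M_sun)^3.5 = 8.9^3.5 = 2103.1247

2103.1247 L_sun


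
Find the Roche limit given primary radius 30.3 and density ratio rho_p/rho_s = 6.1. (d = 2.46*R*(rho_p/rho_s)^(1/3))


d_Roche = 2.46 * 30.3 * 6.1^(1/3) = 136.1929

136.1929


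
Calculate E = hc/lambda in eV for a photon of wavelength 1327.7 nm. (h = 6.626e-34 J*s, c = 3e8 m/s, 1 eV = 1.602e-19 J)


E = hc/lambda = 6.626e-34 * 3e8 / 1.328e-06 = 1.497e-19 J = 0.9346 eV

0.9346 eV


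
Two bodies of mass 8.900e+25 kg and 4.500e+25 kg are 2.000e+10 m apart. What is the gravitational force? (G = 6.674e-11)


F = G*m1*m2/r^2 = 6.674e-11 * 8.900e+25 * 4.500e+25 / (2.000e+10)^2 = 6.674e-11 * 4.005e+51 / 4.000e+20 = 6.682e+20

6.682e+20 N


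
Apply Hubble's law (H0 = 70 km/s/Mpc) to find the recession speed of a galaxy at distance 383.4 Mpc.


v = H0 * d = 70 * 383.4 = 26838.0

26838.0 km/s


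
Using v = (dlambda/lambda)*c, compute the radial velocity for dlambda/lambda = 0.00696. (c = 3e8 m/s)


v = (dlambda/lambda) * c = 0.00696 * 3e8 = 2.088e+06

2.088e+06 m/s


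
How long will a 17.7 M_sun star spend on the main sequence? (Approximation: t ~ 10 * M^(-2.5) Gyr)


t = 10 * M^(-2.5) = 10 * 17.7^(-2.5) = 0.0076

0.0076 Gyr


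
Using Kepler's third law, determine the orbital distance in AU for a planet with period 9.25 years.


a = P^(2/3) = 9.25^(2/3) = 4.4065

4.4065 AU


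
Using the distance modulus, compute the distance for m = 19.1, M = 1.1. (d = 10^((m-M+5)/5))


d = 10^((m - M + 5)/5) = 10^((19.1 - 1.1 + 5)/5) = 39810.7171

39810.7171 pc


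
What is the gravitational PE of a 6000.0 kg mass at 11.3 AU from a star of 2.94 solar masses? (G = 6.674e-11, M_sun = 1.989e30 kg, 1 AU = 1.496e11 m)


M = 2.94 * 1.989e30 kg = 5.84766e+30 kg; r = 11.3 AU * 1.496e11 m/AU = 1.69048e+12 m. U = -GM*m/r = -(6.674e-11 * 5.84766e+30 * 6000.0) / 1.69048e+12 = -1.385e+12

-1.385e+12 J


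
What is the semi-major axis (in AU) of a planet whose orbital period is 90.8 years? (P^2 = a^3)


a = P^(2/3) = 90.8^(2/3) = 20.2018

20.2018 AU


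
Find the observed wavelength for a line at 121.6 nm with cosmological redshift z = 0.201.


lam_obs = lam_emit * (1 + z) = 121.6 * (1 + 0.201) = 146.0416

146.0416 nm


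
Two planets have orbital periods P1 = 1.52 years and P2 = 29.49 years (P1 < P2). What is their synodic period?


1/P_syn = |1/P1 - 1/P2| = |1/1.52 - 1/29.49| => P_syn = 1.6026

1.6026 years


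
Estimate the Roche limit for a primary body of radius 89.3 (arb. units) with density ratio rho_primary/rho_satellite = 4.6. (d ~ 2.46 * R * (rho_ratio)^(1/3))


d_Roche = 2.46 * 89.3 * 4.6^(1/3) = 365.3473

365.3473


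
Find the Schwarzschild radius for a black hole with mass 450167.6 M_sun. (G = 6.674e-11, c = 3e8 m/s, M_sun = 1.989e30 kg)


M = 450167.6 * 1.989e30 kg = 8.953833564e+35 kg. rs = 2GM/c^2 = 2 * 6.674e-11 * 8.953833564e+35 / (3e8)^2 = 1.328e+09

1.328e+09 m


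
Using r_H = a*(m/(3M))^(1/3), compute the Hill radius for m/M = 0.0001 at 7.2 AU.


r_H = a * (m/3M)^(1/3) = 7.2 * (0.0001/3)^(1/3) = 0.2317

0.2317 AU


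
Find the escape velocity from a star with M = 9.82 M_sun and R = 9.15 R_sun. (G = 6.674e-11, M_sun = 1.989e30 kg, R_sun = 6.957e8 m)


M = 9.82 * 1.989e30 kg = 1.953198e+31 kg; R = 9.15 * 6.957e8 m = 6.365655e+09 m. v_esc = sqrt(2GM/R) = sqrt(2 * 6.674e-11 * 1.953198e+31 / 6.365655e+09) = 639970.1028

639970.1028 m/s


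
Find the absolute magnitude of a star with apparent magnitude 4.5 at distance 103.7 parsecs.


M = m - 5*log10(d) + 5 = 4.5 - 5*log10(103.7) + 5 = -0.5789

-0.5789


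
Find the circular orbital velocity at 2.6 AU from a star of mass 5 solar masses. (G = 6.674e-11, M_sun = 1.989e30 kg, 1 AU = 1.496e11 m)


v = sqrt(GM/r) = sqrt(6.674e-11 * 9.945e+30 / 3.890e+11) = 41308.8423

41308.8423 m/s


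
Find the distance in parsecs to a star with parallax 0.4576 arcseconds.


d = 1/p = 1/0.4576 = 2.1853

2.1853 pc


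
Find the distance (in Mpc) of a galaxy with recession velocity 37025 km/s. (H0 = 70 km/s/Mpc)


d = v / H0 = 37025 / 70 = 528.9286

528.9286 Mpc


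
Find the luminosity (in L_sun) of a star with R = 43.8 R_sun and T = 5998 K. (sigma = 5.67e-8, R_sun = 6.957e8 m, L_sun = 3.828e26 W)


R = 43.8 * 6.957e8 m = 3.047166e+10 m. L = 4*pi*R^2*sigma*T^4 = 4*pi*(3.047166e+10)^2 * 5.67e-8 * 5998^4 = 8.562705281e+29 W. L/L_sun = 8.562705281e+29 / 3.828e26 = 2236.8614

2236.8614 L_sun


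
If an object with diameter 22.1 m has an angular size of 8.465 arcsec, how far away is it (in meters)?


D = size / theta_rad, theta_rad = 8.465 * pi/(180*3600) = 4.104e-05, D = 538505.8734

538505.8734 m


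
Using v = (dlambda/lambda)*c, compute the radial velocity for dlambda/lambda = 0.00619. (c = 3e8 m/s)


v = (dlambda/lambda) * c = 0.00619 * 3e8 = 1.857e+06

1.857e+06 m/s


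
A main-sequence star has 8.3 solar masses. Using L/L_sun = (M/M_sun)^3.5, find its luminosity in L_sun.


L/L_sun = (M/M_sun)^3.5 = 8.3^3.5 = 1647.3024

1647.3024 L_sun


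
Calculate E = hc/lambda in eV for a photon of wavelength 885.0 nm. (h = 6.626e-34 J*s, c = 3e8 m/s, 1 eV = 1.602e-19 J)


E = hc/lambda = 6.626e-34 * 3e8 / 8.850e-07 = 2.246e-19 J = 1.4021 eV

1.4021 eV


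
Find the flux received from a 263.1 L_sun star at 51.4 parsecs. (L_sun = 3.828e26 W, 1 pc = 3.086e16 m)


F = L / (4*pi*d^2) = 1.007e+29 / (4*pi*(1.586e+18)^2) = 3.185e-09

3.185e-09 W/m^2


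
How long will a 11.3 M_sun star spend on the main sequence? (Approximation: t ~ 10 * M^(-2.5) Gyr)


t = 10 * M^(-2.5) = 10 * 11.3^(-2.5) = 0.0233

0.0233 Gyr


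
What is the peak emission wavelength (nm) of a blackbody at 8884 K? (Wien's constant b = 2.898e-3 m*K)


lam_max = b / T = 2.898e-3 / 8884 = 3.262e-07 m = 326.2044 nm

326.2044 nm


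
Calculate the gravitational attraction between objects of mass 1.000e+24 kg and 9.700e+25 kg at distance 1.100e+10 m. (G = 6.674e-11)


F = G*m1*m2/r^2 = 6.674e-11 * 1.000e+24 * 9.700e+25 / (1.100e+10)^2 = 6.674e-11 * 9.700e+49 / 1.210e+20 = 5.350e+19

5.350e+19 N


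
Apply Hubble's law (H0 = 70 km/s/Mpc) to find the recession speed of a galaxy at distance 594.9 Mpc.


v = H0 * d = 70 * 594.9 = 41643.0

41643.0 km/s


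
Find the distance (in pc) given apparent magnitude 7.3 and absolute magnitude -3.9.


d = 10^((m - M + 5)/5) = 10^((7.3 - -3.9 + 5)/5) = 1737.8008

1737.8008 pc


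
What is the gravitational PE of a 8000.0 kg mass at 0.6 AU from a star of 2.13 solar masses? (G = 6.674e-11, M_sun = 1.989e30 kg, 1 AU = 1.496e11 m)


M = 2.13 * 1.989e30 kg = 4.23657e+30 kg; r = 0.6 AU * 1.496e11 m/AU = 8.976e+10 m. U = -GM*m/r = -(6.674e-11 * 4.23657e+30 * 8000.0) / 8.976e+10 = -2.520e+13

-2.520e+13 J


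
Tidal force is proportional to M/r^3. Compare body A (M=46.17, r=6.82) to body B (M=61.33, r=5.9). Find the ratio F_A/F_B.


Ratio = (M1/r1^3) / (M2/r2^3) = (46.17/6.82^3) / (61.33/5.9^3) = 0.4874

0.4874


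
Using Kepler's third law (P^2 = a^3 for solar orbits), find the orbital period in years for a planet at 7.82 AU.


P = a^(3/2) = 7.82^1.5 = 21.8681

21.8681 years


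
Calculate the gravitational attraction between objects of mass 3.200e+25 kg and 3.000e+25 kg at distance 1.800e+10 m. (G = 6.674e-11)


F = G*m1*m2/r^2 = 6.674e-11 * 3.200e+25 * 3.000e+25 / (1.800e+10)^2 = 6.674e-11 * 9.600e+50 / 3.240e+20 = 1.977e+20

1.977e+20 N


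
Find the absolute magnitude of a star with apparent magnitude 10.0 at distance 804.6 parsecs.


M = m - 5*log10(d) + 5 = 10.0 - 5*log10(804.6) + 5 = 0.4721

0.4721


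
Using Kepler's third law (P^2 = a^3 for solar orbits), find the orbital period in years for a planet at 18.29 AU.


P = a^(3/2) = 18.29^1.5 = 78.2205

78.2205 years


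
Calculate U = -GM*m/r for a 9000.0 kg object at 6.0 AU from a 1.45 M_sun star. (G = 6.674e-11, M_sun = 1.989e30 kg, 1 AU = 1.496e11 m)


M = 1.45 * 1.989e30 kg = 2.88405e+30 kg; r = 6.0 AU * 1.496e11 m/AU = 8.976e+11 m. U = -GM*m/r = -(6.674e-11 * 2.88405e+30 * 9000.0) / 8.976e+11 = -1.930e+12

-1.930e+12 J


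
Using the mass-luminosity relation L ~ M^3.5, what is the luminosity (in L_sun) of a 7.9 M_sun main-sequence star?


L/L_sun = (M/M_sun)^3.5 = 7.9^3.5 = 1385.7817

1385.7817 L_sun


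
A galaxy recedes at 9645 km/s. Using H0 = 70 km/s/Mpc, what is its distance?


d = v / H0 = 9645 / 70 = 137.7857

137.7857 Mpc


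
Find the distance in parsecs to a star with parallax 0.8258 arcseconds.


d = 1/p = 1/0.8258 = 1.2109

1.2109 pc


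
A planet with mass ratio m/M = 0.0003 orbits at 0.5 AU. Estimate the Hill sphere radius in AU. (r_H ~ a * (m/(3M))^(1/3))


r_H = a * (m/3M)^(1/3) = 0.5 * (0.0003/3)^(1/3) = 0.0232

0.0232 AU


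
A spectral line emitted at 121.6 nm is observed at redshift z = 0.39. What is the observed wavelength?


lam_obs = lam_emit * (1 + z) = 121.6 * (1 + 0.39) = 169.024

169.024 nm


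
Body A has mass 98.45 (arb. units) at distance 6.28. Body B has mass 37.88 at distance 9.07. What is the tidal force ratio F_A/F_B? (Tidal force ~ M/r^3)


Ratio = (M1/r1^3) / (M2/r2^3) = (98.45/6.28^3) / (37.88/9.07^3) = 7.8298

7.8298


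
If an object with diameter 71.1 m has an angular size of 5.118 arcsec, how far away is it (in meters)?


D = size / theta_rad, theta_rad = 5.118 * pi/(180*3600) = 2.481e-05, D = 2.865e+06

2.865e+06 m


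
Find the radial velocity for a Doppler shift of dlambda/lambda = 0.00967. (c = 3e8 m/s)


v = (dlambda/lambda) * c = 0.00967 * 3e8 = 2.901e+06

2.901e+06 m/s


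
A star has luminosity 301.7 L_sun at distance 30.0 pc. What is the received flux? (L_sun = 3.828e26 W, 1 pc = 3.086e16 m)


F = L / (4*pi*d^2) = 1.155e+29 / (4*pi*(9.258e+17)^2) = 1.072e-08

1.072e-08 W/m^2


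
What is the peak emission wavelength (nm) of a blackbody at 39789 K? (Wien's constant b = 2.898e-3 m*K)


lam_max = b / T = 2.898e-3 / 39789 = 7.283e-08 m = 72.8342 nm

72.8342 nm


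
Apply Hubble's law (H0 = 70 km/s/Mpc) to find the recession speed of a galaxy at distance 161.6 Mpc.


v = H0 * d = 70 * 161.6 = 11312.0

11312.0 km/s


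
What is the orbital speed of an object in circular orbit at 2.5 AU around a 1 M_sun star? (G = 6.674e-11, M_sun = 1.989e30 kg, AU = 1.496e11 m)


v = sqrt(GM/r) = sqrt(6.674e-11 * 1.989e+30 / 3.740e+11) = 18839.7307

18839.7307 m/s


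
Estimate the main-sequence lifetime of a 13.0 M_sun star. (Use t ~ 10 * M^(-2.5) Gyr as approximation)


t = 10 * M^(-2.5) = 10 * 13.0^(-2.5) = 0.0164

0.0164 Gyr


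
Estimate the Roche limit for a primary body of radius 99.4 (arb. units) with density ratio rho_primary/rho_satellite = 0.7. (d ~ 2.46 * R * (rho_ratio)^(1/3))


d_Roche = 2.46 * 99.4 * 0.7^(1/3) = 217.1138

217.1138


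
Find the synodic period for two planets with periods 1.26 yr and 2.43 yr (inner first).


1/P_syn = |1/P1 - 1/P2| = |1/1.26 - 1/2.43| => P_syn = 2.6169

2.6169 years


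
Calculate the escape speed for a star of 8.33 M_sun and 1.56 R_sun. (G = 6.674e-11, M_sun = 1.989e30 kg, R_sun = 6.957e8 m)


M = 8.33 * 1.989e30 kg = 1.656837e+31 kg; R = 1.56 * 6.957e8 m = 1.085292e+09 m. v_esc = sqrt(2GM/R) = sqrt(2 * 6.674e-11 * 1.656837e+31 / 1.085292e+09) = 1.427e+06

1.427e+06 m/s


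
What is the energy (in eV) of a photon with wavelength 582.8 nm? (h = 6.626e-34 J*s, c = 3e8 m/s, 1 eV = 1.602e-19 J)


E = hc/lambda = 6.626e-34 * 3e8 / 5.828e-07 = 3.411e-19 J = 2.1291 eV

2.1291 eV


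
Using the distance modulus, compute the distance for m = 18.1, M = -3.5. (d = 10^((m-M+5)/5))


d = 10^((m - M + 5)/5) = 10^((18.1 - -3.5 + 5)/5) = 208929.6131

208929.6131 pc


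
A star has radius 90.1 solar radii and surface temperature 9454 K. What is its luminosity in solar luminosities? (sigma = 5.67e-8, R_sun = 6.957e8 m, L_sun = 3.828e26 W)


R = 90.1 * 6.957e8 m = 6.268257e+10 m. L = 4*pi*R^2*sigma*T^4 = 4*pi*(6.268257e+10)^2 * 5.67e-8 * 9454^4 = 2.236397013e+31 W. L/L_sun = 2.236397013e+31 / 3.828e26 = 58422.0745

58422.0745 L_sun


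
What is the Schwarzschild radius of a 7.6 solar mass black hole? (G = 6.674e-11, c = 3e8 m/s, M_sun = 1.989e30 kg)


M = 7.6 * 1.989e30 kg = 1.51164e+31 kg. rs = 2GM/c^2 = 2 * 6.674e-11 * 1.51164e+31 / (3e8)^2 = 22419.3008

22419.3008 m


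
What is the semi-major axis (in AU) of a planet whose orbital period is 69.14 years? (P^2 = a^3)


a = P^(2/3) = 69.14^(2/3) = 16.8456

16.8456 AU


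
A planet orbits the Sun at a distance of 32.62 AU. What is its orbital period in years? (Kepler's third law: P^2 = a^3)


P = a^(3/2) = 32.62^1.5 = 186.3056

186.3056 years


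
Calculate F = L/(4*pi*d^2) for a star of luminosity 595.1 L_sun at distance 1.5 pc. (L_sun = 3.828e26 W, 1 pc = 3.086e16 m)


F = L / (4*pi*d^2) = 2.278e+29 / (4*pi*(4.629e+16)^2) = 8.460e-06

8.460e-06 W/m^2


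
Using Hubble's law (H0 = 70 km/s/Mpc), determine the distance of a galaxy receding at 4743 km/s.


d = v / H0 = 4743 / 70 = 67.7571

67.7571 Mpc


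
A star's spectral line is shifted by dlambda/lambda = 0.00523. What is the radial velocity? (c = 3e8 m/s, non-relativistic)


v = (dlambda/lambda) * c = 0.00523 * 3e8 = 1.569e+06

1.569e+06 m/s


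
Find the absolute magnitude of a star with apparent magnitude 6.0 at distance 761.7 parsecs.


M = m - 5*log10(d) + 5 = 6.0 - 5*log10(761.7) + 5 = -3.4089

-3.4089


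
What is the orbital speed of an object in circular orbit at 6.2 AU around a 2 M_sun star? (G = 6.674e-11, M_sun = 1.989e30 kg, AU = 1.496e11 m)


v = sqrt(GM/r) = sqrt(6.674e-11 * 3.978e+30 / 9.275e+11) = 16918.5777

16918.5777 m/s


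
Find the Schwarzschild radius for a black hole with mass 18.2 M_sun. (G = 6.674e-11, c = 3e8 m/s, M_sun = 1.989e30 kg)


M = 18.2 * 1.989e30 kg = 3.61998e+31 kg. rs = 2GM/c^2 = 2 * 6.674e-11 * 3.61998e+31 / (3e8)^2 = 53688.3256

53688.3256 m


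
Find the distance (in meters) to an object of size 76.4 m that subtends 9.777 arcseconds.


D = size / theta_rad, theta_rad = 9.777 * pi/(180*3600) = 4.740e-05, D = 1.612e+06

1.612e+06 m


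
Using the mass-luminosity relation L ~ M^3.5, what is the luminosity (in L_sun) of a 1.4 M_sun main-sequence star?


L/L_sun = (M/M_sun)^3.5 = 1.4^3.5 = 3.2467

3.2467 L_sun


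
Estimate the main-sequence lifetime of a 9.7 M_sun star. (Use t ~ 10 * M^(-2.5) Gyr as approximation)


t = 10 * M^(-2.5) = 10 * 9.7^(-2.5) = 0.0341

0.0341 Gyr


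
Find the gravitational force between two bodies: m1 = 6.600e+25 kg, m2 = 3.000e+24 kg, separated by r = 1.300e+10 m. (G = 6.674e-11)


F = G*m1*m2/r^2 = 6.674e-11 * 6.600e+25 * 3.000e+24 / (1.300e+10)^2 = 6.674e-11 * 1.980e+50 / 1.690e+20 = 7.819e+19

7.819e+19 N


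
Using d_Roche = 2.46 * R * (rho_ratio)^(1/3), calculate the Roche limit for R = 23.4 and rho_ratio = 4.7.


d_Roche = 2.46 * 23.4 * 4.7^(1/3) = 96.4237

96.4237


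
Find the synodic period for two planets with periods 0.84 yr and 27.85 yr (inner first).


1/P_syn = |1/P1 - 1/P2| = |1/0.84 - 1/27.85| => P_syn = 0.8661

0.8661 years


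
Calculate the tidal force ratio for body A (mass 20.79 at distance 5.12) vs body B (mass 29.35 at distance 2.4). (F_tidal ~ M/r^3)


Ratio = (M1/r1^3) / (M2/r2^3) = (20.79/5.12^3) / (29.35/2.4^3) = 0.073

0.073


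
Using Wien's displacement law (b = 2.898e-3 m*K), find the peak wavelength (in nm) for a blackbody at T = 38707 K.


lam_max = b / T = 2.898e-3 / 38707 = 7.487e-08 m = 74.8702 nm

74.8702 nm


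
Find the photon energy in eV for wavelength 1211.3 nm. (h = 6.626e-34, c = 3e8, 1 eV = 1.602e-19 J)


E = hc/lambda = 6.626e-34 * 3e8 / 1.211e-06 = 1.641e-19 J = 1.0244 eV

1.0244 eV


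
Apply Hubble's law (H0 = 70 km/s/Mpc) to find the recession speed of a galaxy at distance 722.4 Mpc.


v = H0 * d = 70 * 722.4 = 50568.0

50568.0 km/s


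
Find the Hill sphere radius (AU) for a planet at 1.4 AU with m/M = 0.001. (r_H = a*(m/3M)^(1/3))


r_H = a * (m/3M)^(1/3) = 1.4 * (0.001/3)^(1/3) = 0.0971

0.0971 AU


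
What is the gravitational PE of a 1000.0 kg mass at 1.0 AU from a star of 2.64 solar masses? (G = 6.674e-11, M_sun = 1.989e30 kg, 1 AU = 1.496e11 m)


M = 2.64 * 1.989e30 kg = 5.25096e+30 kg; r = 1.0 AU * 1.496e11 m/AU = 1.496e+11 m. U = -GM*m/r = -(6.674e-11 * 5.25096e+30 * 1000.0) / 1.496e+11 = -2.343e+12

-2.343e+12 J


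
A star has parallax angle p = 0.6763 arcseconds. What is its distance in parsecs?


d = 1/p = 1/0.6763 = 1.4786

1.4786 pc


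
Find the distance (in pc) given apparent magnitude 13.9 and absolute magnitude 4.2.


d = 10^((m - M + 5)/5) = 10^((13.9 - 4.2 + 5)/5) = 870.9636

870.9636 pc


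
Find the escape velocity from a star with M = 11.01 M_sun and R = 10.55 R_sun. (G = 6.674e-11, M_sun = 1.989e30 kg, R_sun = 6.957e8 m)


M = 11.01 * 1.989e30 kg = 2.189889e+31 kg; R = 10.55 * 6.957e8 m = 7.339635e+09 m. v_esc = sqrt(2GM/R) = sqrt(2 * 6.674e-11 * 2.189889e+31 / 7.339635e+09) = 631076.3697

631076.3697 m/s


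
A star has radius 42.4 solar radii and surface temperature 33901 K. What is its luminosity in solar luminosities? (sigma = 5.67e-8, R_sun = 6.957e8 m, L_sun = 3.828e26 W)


R = 42.4 * 6.957e8 m = 2.949768e+10 m. L = 4*pi*R^2*sigma*T^4 = 4*pi*(2.949768e+10)^2 * 5.67e-8 * 33901^4 = 8.188770111e+32 W. L/L_sun = 8.188770111e+32 / 3.828e26 = 2.139e+06

2.139e+06 L_sun


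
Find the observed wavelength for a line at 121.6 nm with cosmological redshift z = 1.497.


lam_obs = lam_emit * (1 + z) = 121.6 * (1 + 1.497) = 303.6352

303.6352 nm


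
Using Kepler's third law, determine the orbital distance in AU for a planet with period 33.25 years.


a = P^(2/3) = 33.25^(2/3) = 10.3402

10.3402 AU


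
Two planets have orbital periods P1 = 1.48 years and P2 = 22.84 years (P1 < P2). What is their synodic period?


1/P_syn = |1/P1 - 1/P2| = |1/1.48 - 1/22.84| => P_syn = 1.5825

1.5825 years


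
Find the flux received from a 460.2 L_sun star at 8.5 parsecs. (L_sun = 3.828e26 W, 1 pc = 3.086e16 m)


F = L / (4*pi*d^2) = 1.762e+29 / (4*pi*(2.623e+17)^2) = 2.037e-07

2.037e-07 W/m^2


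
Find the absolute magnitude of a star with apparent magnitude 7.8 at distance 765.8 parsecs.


M = m - 5*log10(d) + 5 = 7.8 - 5*log10(765.8) + 5 = -1.6206

-1.6206


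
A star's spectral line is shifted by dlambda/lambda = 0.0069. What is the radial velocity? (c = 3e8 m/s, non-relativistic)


v = (dlambda/lambda) * c = 0.0069 * 3e8 = 2.070e+06

2.070e+06 m/s


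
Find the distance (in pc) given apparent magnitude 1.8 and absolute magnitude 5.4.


d = 10^((m - M + 5)/5) = 10^((1.8 - 5.4 + 5)/5) = 1.9055

1.9055 pc


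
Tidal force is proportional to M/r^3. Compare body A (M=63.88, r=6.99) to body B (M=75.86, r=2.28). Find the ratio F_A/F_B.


Ratio = (M1/r1^3) / (M2/r2^3) = (63.88/6.99^3) / (75.86/2.28^3) = 0.0292

0.0292


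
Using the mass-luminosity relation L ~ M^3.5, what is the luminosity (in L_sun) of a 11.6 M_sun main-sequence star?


L/L_sun = (M/M_sun)^3.5 = 11.6^3.5 = 5316.2202

5316.2202 L_sun


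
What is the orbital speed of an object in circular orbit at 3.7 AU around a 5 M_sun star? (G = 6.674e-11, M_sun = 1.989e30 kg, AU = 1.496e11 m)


v = sqrt(GM/r) = sqrt(6.674e-11 * 9.945e+30 / 5.535e+11) = 34628.1138

34628.1138 m/s


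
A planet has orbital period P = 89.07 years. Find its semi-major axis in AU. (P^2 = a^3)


a = P^(2/3) = 89.07^(2/3) = 19.9444

19.9444 AU


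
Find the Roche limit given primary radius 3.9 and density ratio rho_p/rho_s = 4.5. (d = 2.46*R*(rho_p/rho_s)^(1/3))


d_Roche = 2.46 * 3.9 * 4.5^(1/3) = 15.8393

15.8393


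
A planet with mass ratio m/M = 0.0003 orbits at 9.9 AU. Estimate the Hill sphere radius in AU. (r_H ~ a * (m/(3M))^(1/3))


r_H = a * (m/3M)^(1/3) = 9.9 * (0.0003/3)^(1/3) = 0.4595

0.4595 AU


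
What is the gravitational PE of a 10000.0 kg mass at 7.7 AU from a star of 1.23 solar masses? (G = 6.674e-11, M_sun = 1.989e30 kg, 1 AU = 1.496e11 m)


M = 1.23 * 1.989e30 kg = 2.44647e+30 kg; r = 7.7 AU * 1.496e11 m/AU = 1.15192e+12 m. U = -GM*m/r = -(6.674e-11 * 2.44647e+30 * 10000.0) / 1.15192e+12 = -1.417e+12

-1.417e+12 J


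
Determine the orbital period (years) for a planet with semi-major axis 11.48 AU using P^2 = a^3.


P = a^(3/2) = 11.48^1.5 = 38.8967

38.8967 years


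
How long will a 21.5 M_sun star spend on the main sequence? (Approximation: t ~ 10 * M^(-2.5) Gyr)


t = 10 * M^(-2.5) = 10 * 21.5^(-2.5) = 0.0047

0.0047 Gyr


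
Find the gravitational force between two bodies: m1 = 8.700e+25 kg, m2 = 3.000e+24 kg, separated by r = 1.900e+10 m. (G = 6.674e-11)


F = G*m1*m2/r^2 = 6.674e-11 * 8.700e+25 * 3.000e+24 / (1.900e+10)^2 = 6.674e-11 * 2.610e+50 / 3.610e+20 = 4.825e+19

4.825e+19 N


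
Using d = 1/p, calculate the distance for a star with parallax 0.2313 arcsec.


d = 1/p = 1/0.2313 = 4.3234

4.3234 pc


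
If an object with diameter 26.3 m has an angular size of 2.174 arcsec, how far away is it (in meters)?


D = size / theta_rad, theta_rad = 2.174 * pi/(180*3600) = 1.054e-05, D = 2.495e+06

2.495e+06 m


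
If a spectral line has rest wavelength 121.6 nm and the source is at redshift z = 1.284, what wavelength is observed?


lam_obs = lam_emit * (1 + z) = 121.6 * (1 + 1.284) = 277.7344

277.7344 nm


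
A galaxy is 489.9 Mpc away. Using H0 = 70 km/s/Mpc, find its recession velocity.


v = H0 * d = 70 * 489.9 = 34293.0

34293.0 km/s


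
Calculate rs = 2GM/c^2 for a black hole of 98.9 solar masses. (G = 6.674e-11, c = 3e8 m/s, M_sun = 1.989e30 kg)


M = 98.9 * 1.989e30 kg = 1.967121e+32 kg. rs = 2GM/c^2 = 2 * 6.674e-11 * 1.967121e+32 / (3e8)^2 = 291745.9012

291745.9012 m


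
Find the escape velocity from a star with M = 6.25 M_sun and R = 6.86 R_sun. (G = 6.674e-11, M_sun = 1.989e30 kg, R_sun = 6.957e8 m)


M = 6.25 * 1.989e30 kg = 1.243125e+31 kg; R = 6.86 * 6.957e8 m = 4.772502e+09 m. v_esc = sqrt(2GM/R) = sqrt(2 * 6.674e-11 * 1.243125e+31 / 4.772502e+09) = 589647.4703

589647.4703 m/s


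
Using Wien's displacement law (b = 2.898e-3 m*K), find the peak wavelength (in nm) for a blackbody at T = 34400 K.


lam_max = b / T = 2.898e-3 / 34400 = 8.424e-08 m = 84.2442 nm

84.2442 nm


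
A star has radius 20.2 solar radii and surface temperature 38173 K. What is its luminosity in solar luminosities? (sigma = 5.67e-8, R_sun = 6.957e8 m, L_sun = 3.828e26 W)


R = 20.2 * 6.957e8 m = 1.405314e+10 m. L = 4*pi*R^2*sigma*T^4 = 4*pi*(1.405314e+10)^2 * 5.67e-8 * 38173^4 = 2.987891603e+32 W. L/L_sun = 2.987891603e+32 / 3.828e26 = 780535.9465

780535.9465 L_sun


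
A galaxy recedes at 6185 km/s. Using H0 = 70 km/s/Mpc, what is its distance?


d = v / H0 = 6185 / 70 = 88.3571

88.3571 Mpc


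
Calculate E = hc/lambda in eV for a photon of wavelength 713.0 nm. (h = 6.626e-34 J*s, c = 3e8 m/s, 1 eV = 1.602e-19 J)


E = hc/lambda = 6.626e-34 * 3e8 / 7.130e-07 = 2.788e-19 J = 1.7403 eV

1.7403 eV


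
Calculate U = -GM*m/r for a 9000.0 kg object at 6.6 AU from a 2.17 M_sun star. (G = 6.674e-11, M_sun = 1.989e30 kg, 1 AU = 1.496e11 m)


M = 2.17 * 1.989e30 kg = 4.31613e+30 kg; r = 6.6 AU * 1.496e11 m/AU = 9.8736e+11 m. U = -GM*m/r = -(6.674e-11 * 4.31613e+30 * 9000.0) / 9.8736e+11 = -2.626e+12

-2.626e+12 J


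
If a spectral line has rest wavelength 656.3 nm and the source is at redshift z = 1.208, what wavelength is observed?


lam_obs = lam_emit * (1 + z) = 656.3 * (1 + 1.208) = 1449.1104

1449.1104 nm


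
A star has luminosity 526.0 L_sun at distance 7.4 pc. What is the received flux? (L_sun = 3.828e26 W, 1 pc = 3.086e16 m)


F = L / (4*pi*d^2) = 2.014e+29 / (4*pi*(2.284e+17)^2) = 3.073e-07

3.073e-07 W/m^2


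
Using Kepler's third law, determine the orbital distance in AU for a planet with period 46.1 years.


a = P^(2/3) = 46.1^(2/3) = 12.8568

12.8568 AU


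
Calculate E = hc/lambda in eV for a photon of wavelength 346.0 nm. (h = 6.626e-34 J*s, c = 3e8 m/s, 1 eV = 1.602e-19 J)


E = hc/lambda = 6.626e-34 * 3e8 / 3.460e-07 = 5.745e-19 J = 3.5862 eV

3.5862 eV


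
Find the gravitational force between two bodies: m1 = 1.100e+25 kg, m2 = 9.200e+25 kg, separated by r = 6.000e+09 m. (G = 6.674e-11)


F = G*m1*m2/r^2 = 6.674e-11 * 1.100e+25 * 9.200e+25 / (6.000e+09)^2 = 6.674e-11 * 1.012e+51 / 3.600e+19 = 1.876e+21

1.876e+21 N


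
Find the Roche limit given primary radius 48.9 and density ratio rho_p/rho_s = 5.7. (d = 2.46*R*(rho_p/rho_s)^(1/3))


d_Roche = 2.46 * 48.9 * 5.7^(1/3) = 214.8831

214.8831


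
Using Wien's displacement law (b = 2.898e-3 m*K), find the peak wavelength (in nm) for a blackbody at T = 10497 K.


lam_max = b / T = 2.898e-3 / 10497 = 2.761e-07 m = 276.0789 nm

276.0789 nm


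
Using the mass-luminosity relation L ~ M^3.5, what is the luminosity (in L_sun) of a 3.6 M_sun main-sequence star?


L/L_sun = (M/M_sun)^3.5 = 3.6^3.5 = 88.5235

88.5235 L_sun


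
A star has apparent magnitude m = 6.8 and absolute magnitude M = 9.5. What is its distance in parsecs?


d = 10^((m - M + 5)/5) = 10^((6.8 - 9.5 + 5)/5) = 2.884

2.884 pc


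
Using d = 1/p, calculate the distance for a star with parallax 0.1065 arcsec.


d = 1/p = 1/0.1065 = 9.3897

9.3897 pc


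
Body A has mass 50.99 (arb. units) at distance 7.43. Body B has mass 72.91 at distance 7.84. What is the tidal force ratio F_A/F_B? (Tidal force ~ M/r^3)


Ratio = (M1/r1^3) / (M2/r2^3) = (50.99/7.43^3) / (72.91/7.84^3) = 0.8216

0.8216


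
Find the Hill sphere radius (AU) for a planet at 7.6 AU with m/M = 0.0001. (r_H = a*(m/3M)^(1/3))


r_H = a * (m/3M)^(1/3) = 7.6 * (0.0001/3)^(1/3) = 0.2446

0.2446 AU


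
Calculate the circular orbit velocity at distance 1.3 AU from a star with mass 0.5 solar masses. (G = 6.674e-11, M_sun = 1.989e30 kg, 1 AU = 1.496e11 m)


v = sqrt(GM/r) = sqrt(6.674e-11 * 9.945e+29 / 1.945e+11) = 18473.8759

18473.8759 m/s


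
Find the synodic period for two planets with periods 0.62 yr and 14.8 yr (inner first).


1/P_syn = |1/P1 - 1/P2| = |1/0.62 - 1/14.8| => P_syn = 0.6471

0.6471 years
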